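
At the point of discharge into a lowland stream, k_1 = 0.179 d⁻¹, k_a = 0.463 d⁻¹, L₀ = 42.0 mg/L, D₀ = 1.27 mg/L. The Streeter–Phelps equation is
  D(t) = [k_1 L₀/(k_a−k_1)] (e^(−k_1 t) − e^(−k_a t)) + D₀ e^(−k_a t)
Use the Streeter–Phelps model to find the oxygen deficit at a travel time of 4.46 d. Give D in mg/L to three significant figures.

k_1 L₀/(k_a−k_1) = 0.179×42.0/(0.463−0.179) = 7.518/0.2840 = 26.47 mg/L.
e^(−k_1 t) = e^(−0.179×4.460) = 0.4501; e^(−k_a t) = e^(−0.463×4.460) = 0.1268.
D = 26.47 × (0.4501 − 0.1268) + 1.27 × 0.1268 = 8.557 + 0.1611 = 8.718 mg/L.

D ≈ 8.72 mg/L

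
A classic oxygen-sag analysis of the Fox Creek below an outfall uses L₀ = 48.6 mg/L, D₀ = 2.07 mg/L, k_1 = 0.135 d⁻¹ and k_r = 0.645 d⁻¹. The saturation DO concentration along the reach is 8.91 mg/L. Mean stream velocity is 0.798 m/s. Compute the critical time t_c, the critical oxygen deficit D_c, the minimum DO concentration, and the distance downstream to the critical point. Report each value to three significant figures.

t_c = [1/(k_r−k_1)] ln[(k_r/k_1)(1 − D₀(k_r−k_1)/(k_1 L₀))]
= [1/(0.645−0.135)] ln[(0.645/0.135)(1 − 2.07×0.5100/(0.135×48.6))]
= (1/0.5100) ln[4.778 × 0.8391] = 1.961 × ln(4.009) = 1.961 × 1.389 = 2.723 d.
D_c = (k_1/k_r) L₀ e^(−k_1 t_c) = (0.135/0.645) × 48.6 × e^(−0.135×2.723) = 0.2093 × 48.6 × 0.6924 = 7.043 mg/L.
Minimum DO = C_s − D_c = 8.91 − 7.043 = 1.867 mg/L.
x_c = v t_c = 0.798 m/s × 2.723 d × 86400 s/d = 187700 m ≈ 188 km.

t_c ≈ 2.72 d; D_c ≈ 7.04 mg/L; min DO ≈ 1.87 mg/L; x_c ≈ 188 km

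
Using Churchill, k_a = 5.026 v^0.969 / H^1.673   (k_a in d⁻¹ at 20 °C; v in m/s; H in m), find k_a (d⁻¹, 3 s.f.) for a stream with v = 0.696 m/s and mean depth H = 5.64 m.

k_a ≈ 0.196 d⁻¹

k_a = 5.026 × 0.696^0.969 / 5.64^1.673 = 5.026 × 0.7039 / 18.07 = 0.1958 d⁻¹.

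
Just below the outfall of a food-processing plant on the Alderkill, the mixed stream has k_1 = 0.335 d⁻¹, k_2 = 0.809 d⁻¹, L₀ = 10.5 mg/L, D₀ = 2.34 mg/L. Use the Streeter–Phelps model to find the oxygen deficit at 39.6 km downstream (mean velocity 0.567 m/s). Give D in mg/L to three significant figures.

Travel time t = x/v = 39.6 km / (0.567 m/s) = 39600 m / 0.567 m/s = 69840 s = 0.8083 d.
k_1 L₀/(k_2−k_1) = 0.335×10.5/(0.809−0.335) = 3.518/0.4740 = 7.421 mg/L.
e^(−k_1 t) = e^(−0.335×0.8083) = 0.7628; e^(−k_2 t) = e^(−0.809×0.8083) = 0.5200.
D = 7.421 × (0.7628 − 0.5200) + 2.34 × 0.5200 = 1.802 + 1.217 = 3.018 mg/L.

D ≈ 3.02 mg/L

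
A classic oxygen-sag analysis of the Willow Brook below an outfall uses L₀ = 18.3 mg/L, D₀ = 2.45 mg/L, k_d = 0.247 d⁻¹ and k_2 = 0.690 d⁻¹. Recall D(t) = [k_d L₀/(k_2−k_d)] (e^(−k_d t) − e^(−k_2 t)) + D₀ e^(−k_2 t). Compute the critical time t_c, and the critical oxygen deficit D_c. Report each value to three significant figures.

t_c ≈ 1.70 d; D_c ≈ 4.31 mg/L

At the critical point dD/dt = 0, so k_d L₀ e^(−k_d t) = k_2 D. Substituting D(t) from the Streeter–Phelps equation and solving for t gives
t_c = ln[(k_2/k_d)(1 − D₀(k_2−k_d)/(k_d L₀))] / (k_2−k_d).
Here k_2−k_d = 0.4430 d⁻¹ and 1 − D₀(k_2−k_d)/(k_d L₀) = 1 − 2.45×0.4430/(0.247×18.3) = 0.7599, so
t_c = ln(2.794 × 0.7599) / 0.4430 = 0.7527 / 0.4430 = 1.699 d.
D_c = (k_d/k_2) L₀ e^(−k_d t_c) = (0.247/0.690) × 18.3 × e^(−0.247×1.699) = 0.3580 × 18.3 × 0.6573 = 4.306 mg/L.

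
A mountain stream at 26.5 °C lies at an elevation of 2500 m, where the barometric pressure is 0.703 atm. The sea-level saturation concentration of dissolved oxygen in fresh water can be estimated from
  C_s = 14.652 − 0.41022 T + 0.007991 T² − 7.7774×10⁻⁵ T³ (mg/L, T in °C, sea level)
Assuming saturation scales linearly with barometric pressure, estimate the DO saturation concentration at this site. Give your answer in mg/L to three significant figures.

At sea level: C_s = 14.652 − 0.41022×26.5 + 0.007991×26.5² − 7.7774×10⁻⁵×26.5³ = 7.946 mg/L.
Pressure correction: C_s' = 7.946 × 0.703 = 5.586 mg/L.

C_s ≈ 5.59 mg/L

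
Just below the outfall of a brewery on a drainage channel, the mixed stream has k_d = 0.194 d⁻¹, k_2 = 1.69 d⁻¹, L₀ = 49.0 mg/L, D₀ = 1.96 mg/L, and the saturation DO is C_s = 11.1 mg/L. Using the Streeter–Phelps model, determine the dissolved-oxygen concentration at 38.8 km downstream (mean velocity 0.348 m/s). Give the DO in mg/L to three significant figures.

DO ≈ 6.65 mg/L

Travel time t = x/v = 38.8 km / (0.348 m/s) = 38800 m / 0.348 m/s = 111500 s = 1.290 d.
k_d L₀/(k_2−k_d) = 0.194×49.0/(1.69−0.194) = 9.506/1.496 = 6.354 mg/L.
e^(−k_d t) = e^(−0.194×1.290) = 0.7785; e^(−k_2 t) = e^(−1.69×1.290) = 0.1129.
D = 6.354 × (0.7785 − 0.1129) + 1.96 × 0.1129 = 4.229 + 0.2214 = 4.451 mg/L.
DO = C_s − D = 11.1 − 4.451 = 6.649 mg/L.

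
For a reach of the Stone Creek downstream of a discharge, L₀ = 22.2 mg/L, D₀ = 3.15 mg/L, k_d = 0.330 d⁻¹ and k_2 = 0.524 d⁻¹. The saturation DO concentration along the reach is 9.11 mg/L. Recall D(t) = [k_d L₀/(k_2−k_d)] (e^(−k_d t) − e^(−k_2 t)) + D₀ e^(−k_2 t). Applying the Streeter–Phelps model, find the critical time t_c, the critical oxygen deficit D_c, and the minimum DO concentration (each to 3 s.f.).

With k_2/k_d = 1.588 and 1 − D₀(k_2−k_d)/(k_d L₀) = 0.9166,
t_c = ln(1.588 × 0.9166) / (0.524 − 0.330) = ln(1.455) / 0.1940 = 0.3753/0.1940 = 1.935 d.
D_c = (k_d/k_2) L₀ e^(−k_d t_c) = (0.330/0.524) × 22.2 × e^(−0.330×1.935) = 0.6298 × 22.2 × 0.5281 = 7.384 mg/L.
Minimum DO = C_s − D_c = 9.11 − 7.384 = 1.726 mg/L.

t_c ≈ 1.93 d; D_c ≈ 7.38 mg/L; min DO ≈ 1.73 mg/L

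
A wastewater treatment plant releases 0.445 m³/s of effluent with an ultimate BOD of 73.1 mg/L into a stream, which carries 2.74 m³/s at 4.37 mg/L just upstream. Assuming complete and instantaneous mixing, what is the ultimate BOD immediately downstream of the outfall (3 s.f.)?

14.0 mg/L

Flow-weighted mixing: C = (Q_r C_r + Q_w C_w)/(Q_r + Q_w)
= (2.74×4.37 + 0.445×73.1)/(2.74 + 0.445) = 44.50/3.185 = 13.97 mg/L.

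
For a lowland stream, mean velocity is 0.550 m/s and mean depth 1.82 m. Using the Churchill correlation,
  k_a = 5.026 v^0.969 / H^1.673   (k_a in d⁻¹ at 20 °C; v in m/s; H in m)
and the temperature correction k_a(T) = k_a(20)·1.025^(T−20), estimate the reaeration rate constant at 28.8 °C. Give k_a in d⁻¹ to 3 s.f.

k_a(20) = 5.026 × 0.550^0.969 / 1.82^1.673 = 5.026 × 0.5603 / 2.723 = 1.034 d⁻¹.
k_a(28.8) = 1.034 × 1.025^(28.8−20) = 1.034 × 1.243 = 1.285 d⁻¹.

k_a ≈ 1.29 d⁻¹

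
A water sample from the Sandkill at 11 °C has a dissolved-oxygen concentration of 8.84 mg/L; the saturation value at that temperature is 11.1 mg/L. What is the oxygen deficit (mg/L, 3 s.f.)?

D = C_s − C = 11.1 − 8.84 = 2.26 mg/L.

D ≈ 2.26 mg/L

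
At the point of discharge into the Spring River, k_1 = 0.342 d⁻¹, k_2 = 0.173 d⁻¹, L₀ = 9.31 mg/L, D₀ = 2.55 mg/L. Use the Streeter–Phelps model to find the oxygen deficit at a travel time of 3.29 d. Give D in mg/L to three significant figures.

k_1 L₀/(k_2−k_1) = 0.342×9.31/(0.173−0.342) = 3.184/-0.1690 = -18.84 mg/L.
e^(−k_1 t) = e^(−0.342×3.290) = 0.3246; e^(−k_2 t) = e^(−0.173×3.290) = 0.5660.
D = -18.84 × (0.3246 − 0.5660) + 2.55 × 0.5660 = 4.548 + 1.443 = 5.991 mg/L.

D ≈ 5.99 mg/L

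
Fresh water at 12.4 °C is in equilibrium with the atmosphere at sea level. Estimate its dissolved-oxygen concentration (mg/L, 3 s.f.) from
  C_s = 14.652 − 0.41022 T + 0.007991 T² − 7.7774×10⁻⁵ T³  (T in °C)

C_s ≈ 10.6 mg/L

C_s = 14.652 − 0.41022×12.4 + 0.007991×12.4² − 7.7774×10⁻⁵×12.4³ = 10.65 mg/L.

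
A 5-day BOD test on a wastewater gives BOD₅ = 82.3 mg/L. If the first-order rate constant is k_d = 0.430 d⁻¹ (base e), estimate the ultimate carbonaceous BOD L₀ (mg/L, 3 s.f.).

BOD₅ = L₀(1 − e^(−5k_d)) ⇒ L₀ = BOD₅ / (1 − e^(−5×0.430))
= 82.3 / (1 − 0.1165) = 82.3 / 0.8835 = 93.15 mg/L.

L₀ ≈ 93.2 mg/L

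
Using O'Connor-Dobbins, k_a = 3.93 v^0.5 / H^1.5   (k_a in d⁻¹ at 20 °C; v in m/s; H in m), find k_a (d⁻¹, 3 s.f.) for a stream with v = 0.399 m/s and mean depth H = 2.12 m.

k_a ≈ 0.804 d⁻¹

k_a = 3.93 × 0.399^0.5 / 2.12^1.5 = 3.93 × 0.6317 / 3.087 = 0.8042 d⁻¹.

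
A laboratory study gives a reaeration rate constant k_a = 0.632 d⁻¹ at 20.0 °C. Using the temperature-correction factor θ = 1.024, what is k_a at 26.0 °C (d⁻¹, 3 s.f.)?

k_a ≈ 0.729 d⁻¹

k_a(T₂) = k_a(T₁) · θ^(T₂−T₁) = 0.632 × 1.024^(26.0−20.0)
= 0.632 × 1.024^6.00 = 0.632 × 1.153 = 0.7286 d⁻¹.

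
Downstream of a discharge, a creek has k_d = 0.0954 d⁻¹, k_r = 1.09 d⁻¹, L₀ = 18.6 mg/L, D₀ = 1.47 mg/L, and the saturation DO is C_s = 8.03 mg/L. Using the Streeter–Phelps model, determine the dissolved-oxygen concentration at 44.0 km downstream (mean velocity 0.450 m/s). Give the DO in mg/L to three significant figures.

Travel time t = x/v = 44.0 km / (0.450 m/s) = 44000 m / 0.450 m/s = 97780 s = 1.132 d.
k_d L₀/(k_r−k_d) = 0.0954×18.6/(1.09−0.0954) = 1.774/0.9946 = 1.784 mg/L.
e^(−k_d t) = e^(−0.0954×1.132) = 0.8977; e^(−k_r t) = e^(−1.09×1.132) = 0.2913.
D = 1.784 × (0.8977 − 0.2913) + 1.47 × 0.2913 = 1.082 + 0.4282 = 1.510 mg/L.
DO = C_s − D = 8.03 − 1.510 = 6.520 mg/L.

DO ≈ 6.52 mg/L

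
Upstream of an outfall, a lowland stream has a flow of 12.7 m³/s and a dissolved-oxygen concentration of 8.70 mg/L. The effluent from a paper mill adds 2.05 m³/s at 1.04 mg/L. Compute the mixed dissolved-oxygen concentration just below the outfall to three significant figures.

Flow-weighted mixing: C = (Q_r C_r + Q_w C_w)/(Q_r + Q_w)
= (12.7×8.70 + 2.05×1.04)/(12.7 + 2.05) = 112.6/14.75 = 7.635 mg/L.

7.64 mg/L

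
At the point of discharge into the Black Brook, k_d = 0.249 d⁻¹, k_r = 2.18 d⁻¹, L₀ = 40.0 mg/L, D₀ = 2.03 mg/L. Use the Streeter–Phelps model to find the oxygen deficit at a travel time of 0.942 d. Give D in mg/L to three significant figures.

D ≈ 3.68 mg/L

k_d L₀/(k_r−k_d) = 0.249×40.0/(2.18−0.249) = 9.960/1.931 = 5.158 mg/L.
e^(−k_d t) = e^(−0.249×0.9420) = 0.7909; e^(−k_r t) = e^(−2.18×0.9420) = 0.1283.
D = 5.158 × (0.7909 − 0.1283) + 2.03 × 0.1283 = 3.418 + 0.2604 = 3.678 mg/L.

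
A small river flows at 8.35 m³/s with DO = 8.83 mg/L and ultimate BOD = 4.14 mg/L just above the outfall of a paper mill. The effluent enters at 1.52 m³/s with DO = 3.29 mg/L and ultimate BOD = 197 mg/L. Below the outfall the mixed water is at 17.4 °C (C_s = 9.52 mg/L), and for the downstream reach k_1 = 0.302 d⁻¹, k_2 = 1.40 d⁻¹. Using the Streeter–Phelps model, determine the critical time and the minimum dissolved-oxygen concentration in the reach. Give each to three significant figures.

Mixed DO = (8.35×8.83 + 1.52×3.29)/(8.35+1.52) = 78.73/9.870 = 7.977 mg/L.
Mixed L₀ = (8.35×4.14 + 1.52×197)/(9.870) = 334.0/9.870 = 33.84 mg/L.
Initial deficit D₀ = C_s − DO₀ = 9.52 − 7.977 = 1.543 mg/L.
t_c = (1/1.098) ln[(1.40/0.302)(1 − 1.543×1.098/(0.302×33.84))] = 0.9107 × ln(3.867) = 1.232 d.
D_c = (0.302/1.40) × 33.84 × e^(−0.302×1.232) = 0.2157 × 33.84 × 0.6893 = 5.032 mg/L.
Minimum DO = 9.52 − 5.032 = 4.488 mg/L.

t_c ≈ 1.23 d; minimum DO ≈ 4.49 mg/L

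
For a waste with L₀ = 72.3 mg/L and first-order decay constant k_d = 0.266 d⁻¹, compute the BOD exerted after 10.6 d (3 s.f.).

y ≈ 68.0 mg/L

y_t = L₀(1 − e^(−k_d t)) = 72.3 × (1 − e^(−0.266×10.6))
= 72.3 × (1 − 0.05963) = 72.3 × 0.9404 = 67.99 mg/L.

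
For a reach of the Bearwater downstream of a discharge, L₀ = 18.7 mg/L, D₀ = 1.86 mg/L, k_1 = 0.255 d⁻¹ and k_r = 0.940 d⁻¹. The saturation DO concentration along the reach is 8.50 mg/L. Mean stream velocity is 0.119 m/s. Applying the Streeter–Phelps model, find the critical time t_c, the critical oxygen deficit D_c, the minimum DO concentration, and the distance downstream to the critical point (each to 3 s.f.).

t_c = [1/(k_r−k_1)] ln[(k_r/k_1)(1 − D₀(k_r−k_1)/(k_1 L₀))]
= [1/(0.940−0.255)] ln[(0.940/0.255)(1 − 1.86×0.6850/(0.255×18.7))]
= (1/0.6850) ln[3.686 × 0.7328] = 1.460 × ln(2.701) = 1.460 × 0.9937 = 1.451 d.
L(t_c) = L₀ e^(−k_1 t_c) = 18.7 × 0.6908 = 12.92 mg/L, and at the critical point k_r D_c = k_1 L, so D_c = (0.255/0.940) × 12.92 = 3.504 mg/L.
Minimum DO = C_s − D_c = 8.50 − 3.504 = 4.996 mg/L.
x_c = v t_c = 0.119 m/s × 1.451 d × 86400 s/d = 14920 m ≈ 14.9 km.

t_c ≈ 1.45 d; D_c ≈ 3.50 mg/L; min DO ≈ 5.00 mg/L; x_c ≈ 14.9 km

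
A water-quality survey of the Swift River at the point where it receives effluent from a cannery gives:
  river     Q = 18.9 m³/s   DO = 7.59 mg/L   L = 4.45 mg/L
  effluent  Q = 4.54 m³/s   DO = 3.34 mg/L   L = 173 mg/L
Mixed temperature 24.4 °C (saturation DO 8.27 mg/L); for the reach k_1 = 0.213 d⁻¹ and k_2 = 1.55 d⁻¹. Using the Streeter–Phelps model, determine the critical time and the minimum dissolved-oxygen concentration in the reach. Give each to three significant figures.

t_c ≈ 1.26 d; minimum DO ≈ 4.38 mg/L

Mixed DO = (18.9×7.59 + 4.54×3.34)/(18.9+4.54) = 158.6/23.44 = 6.767 mg/L.
Mixed L₀ = (18.9×4.45 + 4.54×173)/(23.44) = 869.5/23.44 = 37.10 mg/L.
Initial deficit D₀ = C_s − DO₀ = 8.27 − 6.767 = 1.503 mg/L.
t_c = (1/1.337) ln[(1.55/0.213)(1 − 1.503×1.337/(0.213×37.10))] = 0.7479 × ln(5.426) = 1.265 d.
D_c = (0.213/1.55) × 37.10 × e^(−0.213×1.265) = 0.1374 × 37.10 × 0.7638 = 3.894 mg/L.
Minimum DO = 8.27 − 3.894 = 4.376 mg/L.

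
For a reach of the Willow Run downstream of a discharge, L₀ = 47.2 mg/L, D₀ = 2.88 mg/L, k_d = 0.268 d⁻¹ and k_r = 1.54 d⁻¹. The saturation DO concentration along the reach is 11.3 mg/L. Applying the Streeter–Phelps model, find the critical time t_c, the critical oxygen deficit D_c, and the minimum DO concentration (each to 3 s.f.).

t_c ≈ 1.11 d; D_c ≈ 6.11 mg/L; min DO ≈ 5.19 mg/L

With k_r/k_d = 5.746 and 1 − D₀(k_r−k_d)/(k_d L₀) = 0.7104,
t_c = ln(5.746 × 0.7104) / (1.54 − 0.268) = ln(4.082) / 1.272 = 1.407/1.272 = 1.106 d.
D_c = (k_d/k_r) L₀ e^(−k_d t_c) = (0.268/1.54) × 47.2 × e^(−0.268×1.106) = 0.1740 × 47.2 × 0.7435 = 6.107 mg/L.
Minimum DO = C_s − D_c = 11.3 − 6.107 = 5.193 mg/L.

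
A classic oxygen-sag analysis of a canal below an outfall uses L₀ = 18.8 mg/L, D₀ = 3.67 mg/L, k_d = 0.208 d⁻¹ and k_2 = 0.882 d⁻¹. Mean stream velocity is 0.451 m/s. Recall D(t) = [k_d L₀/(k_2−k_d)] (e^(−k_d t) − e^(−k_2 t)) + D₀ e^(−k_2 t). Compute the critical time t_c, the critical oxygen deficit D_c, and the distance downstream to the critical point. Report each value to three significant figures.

t_c = [1/(k_2−k_d)] ln[(k_2/k_d)(1 − D₀(k_2−k_d)/(k_d L₀))]
= [1/(0.882−0.208)] ln[(0.882/0.208)(1 − 3.67×0.6740/(0.208×18.8))]
= (1/0.6740) ln[4.240 × 0.3674] = 1.484 × ln(1.558) = 1.484 × 0.4434 = 0.6579 d.
D_c = (k_d/k_2) L₀ e^(−k_d t_c) = (0.208/0.882) × 18.8 × e^(−0.208×0.6579) = 0.2358 × 18.8 × 0.8721 = 3.867 mg/L.
x_c = v t_c = 0.451 m/s × 0.6579 d × 86400 s/d = 25640 m ≈ 25.6 km.

t_c ≈ 0.658 d; D_c ≈ 3.87 mg/L; x_c ≈ 25.6 km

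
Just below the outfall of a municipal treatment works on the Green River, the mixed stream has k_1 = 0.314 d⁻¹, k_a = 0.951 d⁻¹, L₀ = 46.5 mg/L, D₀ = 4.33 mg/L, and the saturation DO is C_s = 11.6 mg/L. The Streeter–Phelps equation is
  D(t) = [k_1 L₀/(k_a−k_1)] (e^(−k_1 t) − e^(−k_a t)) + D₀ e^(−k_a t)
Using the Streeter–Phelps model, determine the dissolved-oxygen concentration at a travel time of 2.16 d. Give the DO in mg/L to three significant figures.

DO ≈ 2.35 mg/L

k_1 L₀/(k_a−k_1) = 0.314×46.5/(0.951−0.314) = 14.60/0.6370 = 22.92 mg/L.
e^(−k_1 t) = e^(−0.314×2.160) = 0.5075; e^(−k_a t) = e^(−0.951×2.160) = 0.1282.
D = 22.92 × (0.5075 − 0.1282) + 4.33 × 0.1282 = 8.694 + 0.5551 = 9.249 mg/L.
DO = C_s − D = 11.6 − 9.249 = 2.351 mg/L.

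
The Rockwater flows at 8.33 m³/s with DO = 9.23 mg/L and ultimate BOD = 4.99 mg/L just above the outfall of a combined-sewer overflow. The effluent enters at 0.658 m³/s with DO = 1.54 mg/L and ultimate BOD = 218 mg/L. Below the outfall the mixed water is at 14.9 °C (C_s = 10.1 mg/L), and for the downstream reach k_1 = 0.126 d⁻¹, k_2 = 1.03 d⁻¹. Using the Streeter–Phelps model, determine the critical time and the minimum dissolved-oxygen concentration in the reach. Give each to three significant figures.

t_c ≈ 1.56 d; minimum DO ≈ 8.03 mg/L

Mixed DO = (8.33×9.23 + 0.658×1.54)/(8.33+0.658) = 77.90/8.988 = 8.667 mg/L.
Mixed L₀ = (8.33×4.99 + 0.658×218)/(8.988) = 185.0/8.988 = 20.58 mg/L.
Initial deficit D₀ = C_s − DO₀ = 10.1 − 8.667 = 1.433 mg/L.
t_c = (1/0.9040) ln[(1.03/0.126)(1 − 1.433×0.9040/(0.126×20.58))] = 1.106 × ln(4.092) = 1.559 d.
D_c = (0.126/1.03) × 20.58 × e^(−0.126×1.559) = 0.1223 × 20.58 × 0.8217 = 2.069 mg/L.
Minimum DO = 10.1 − 2.069 = 8.031 mg/L.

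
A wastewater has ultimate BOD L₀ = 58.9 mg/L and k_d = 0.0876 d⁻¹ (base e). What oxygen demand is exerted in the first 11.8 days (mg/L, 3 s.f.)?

y_t = L₀(1 − e^(−k_d t)) = 58.9 × (1 − e^(−0.0876×11.8))
= 58.9 × (1 − 0.3557) = 58.9 × 0.6443 = 37.95 mg/L.

y ≈ 37.9 mg/L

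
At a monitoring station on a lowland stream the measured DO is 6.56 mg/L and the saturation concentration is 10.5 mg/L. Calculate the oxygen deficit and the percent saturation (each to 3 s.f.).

D ≈ 3.94 mg/L; 62.5 % saturation

D = C_s − C = 10.5 − 6.56 = 3.94 mg/L.
% saturation = 6.56/10.5 × 100 = 62.5 %.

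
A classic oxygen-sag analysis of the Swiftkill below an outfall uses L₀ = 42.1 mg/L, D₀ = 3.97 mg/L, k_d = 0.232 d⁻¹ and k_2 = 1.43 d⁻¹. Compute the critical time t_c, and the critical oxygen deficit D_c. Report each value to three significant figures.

t_c = [1/(k_2−k_d)] ln[(k_2/k_d)(1 − D₀(k_2−k_d)/(k_d L₀))]
= [1/(1.43−0.232)] ln[(1.43/0.232)(1 − 3.97×1.198/(0.232×42.1))]
= (1/1.198) ln[6.164 × 0.5131] = 0.8347 × ln(3.162) = 0.8347 × 1.151 = 0.9610 d.
L(t_c) = L₀ e^(−k_d t_c) = 42.1 × 0.8001 = 33.69 mg/L, and at the critical point k_2 D_c = k_d L, so D_c = (0.232/1.43) × 33.69 = 5.465 mg/L.

t_c ≈ 0.961 d; D_c ≈ 5.47 mg/L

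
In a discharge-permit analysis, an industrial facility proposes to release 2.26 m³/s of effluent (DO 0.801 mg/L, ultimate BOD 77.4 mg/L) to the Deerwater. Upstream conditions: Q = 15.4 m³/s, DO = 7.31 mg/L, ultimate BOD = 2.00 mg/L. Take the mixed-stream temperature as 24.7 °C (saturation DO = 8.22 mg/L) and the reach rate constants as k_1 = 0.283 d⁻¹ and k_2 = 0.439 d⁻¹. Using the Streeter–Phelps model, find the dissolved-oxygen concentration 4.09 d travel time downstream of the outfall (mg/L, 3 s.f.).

DO ≈ 4.80 mg/L

Mixed DO = (15.4×7.31 + 2.26×0.801)/(15.4+2.26) = 114.4/17.66 = 6.477 mg/L.
Mixed L₀ = (15.4×2.00 + 2.26×77.4)/(17.66) = 205.7/17.66 = 11.65 mg/L.
Initial deficit D₀ = C_s − DO₀ = 8.22 − 6.477 = 1.743 mg/L.
D(4.09) = [0.283×11.65/(0.439−0.283)](e^(−0.283×4.09) − e^(−0.439×4.09)) + 1.743 e^(−0.439×4.09)
= 21.13 × (0.3143 − 0.1660) + 1.743 × 0.1660 = 3.422 mg/L.
DO = 8.22 − 3.422 = 4.798 mg/L.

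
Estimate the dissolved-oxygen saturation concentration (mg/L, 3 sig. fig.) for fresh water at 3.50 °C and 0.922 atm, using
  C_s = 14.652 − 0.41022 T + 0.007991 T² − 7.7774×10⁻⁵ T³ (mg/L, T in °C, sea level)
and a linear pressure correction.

At sea level: C_s = 14.652 − 0.41022×3.50 + 0.007991×3.50² − 7.7774×10⁻⁵×3.50³ = 13.31 mg/L.
Pressure correction: C_s' = 13.31 × 0.922 = 12.27 mg/L.

C_s ≈ 12.3 mg/L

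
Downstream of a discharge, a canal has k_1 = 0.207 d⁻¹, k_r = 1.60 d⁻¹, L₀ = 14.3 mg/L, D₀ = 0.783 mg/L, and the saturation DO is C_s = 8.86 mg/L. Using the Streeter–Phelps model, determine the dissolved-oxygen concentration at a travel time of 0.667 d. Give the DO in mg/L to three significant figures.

DO ≈ 7.47 mg/L

k_1 L₀/(k_r−k_1) = 0.207×14.3/(1.60−0.207) = 2.960/1.393 = 2.125 mg/L.
e^(−k_1 t) = e^(−0.207×0.6670) = 0.8710; e^(−k_r t) = e^(−1.60×0.6670) = 0.3440.
D = 2.125 × (0.8710 − 0.3440) + 0.783 × 0.3440 = 1.120 + 0.2693 = 1.389 mg/L.
DO = C_s − D = 8.86 − 1.389 = 7.471 mg/L.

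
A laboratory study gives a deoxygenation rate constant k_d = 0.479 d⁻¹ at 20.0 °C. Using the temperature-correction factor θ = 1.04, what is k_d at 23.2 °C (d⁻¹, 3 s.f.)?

k_d ≈ 0.543 d⁻¹

k_d(T₂) = k_d(T₁) · θ^(T₂−T₁) = 0.479 × 1.04^(23.2−20.0)
= 0.479 × 1.04^3.20 = 0.479 × 1.134 = 0.5431 d⁻¹.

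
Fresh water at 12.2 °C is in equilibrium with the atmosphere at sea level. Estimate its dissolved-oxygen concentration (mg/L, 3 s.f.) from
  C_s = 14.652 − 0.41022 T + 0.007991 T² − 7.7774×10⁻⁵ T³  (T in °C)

C_s ≈ 10.7 mg/L

C_s = 14.652 − 0.41022×12.2 + 0.007991×12.2² − 7.7774×10⁻⁵×12.2³ = 10.70 mg/L.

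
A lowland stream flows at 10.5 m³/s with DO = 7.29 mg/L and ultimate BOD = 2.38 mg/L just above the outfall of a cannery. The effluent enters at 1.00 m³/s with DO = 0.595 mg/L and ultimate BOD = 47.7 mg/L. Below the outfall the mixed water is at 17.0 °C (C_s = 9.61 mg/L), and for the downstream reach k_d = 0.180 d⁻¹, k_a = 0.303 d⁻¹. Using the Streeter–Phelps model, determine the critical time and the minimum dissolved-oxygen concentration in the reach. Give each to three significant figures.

t_c ≈ 1.17 d; minimum DO ≈ 6.57 mg/L

Mixed DO = (10.5×7.29 + 1.00×0.595)/(10.5+1.00) = 77.14/11.50 = 6.708 mg/L.
Mixed L₀ = (10.5×2.38 + 1.00×47.7)/(11.50) = 72.69/11.50 = 6.321 mg/L.
Initial deficit D₀ = C_s − DO₀ = 9.61 − 6.708 = 2.902 mg/L.
t_c = (1/0.1230) ln[(0.303/0.180)(1 − 2.902×0.1230/(0.180×6.321))] = 8.130 × ln(1.155) = 1.173 d.
D_c = (0.180/0.303) × 6.321 × e^(−0.180×1.173) = 0.5941 × 6.321 × 0.8097 = 3.040 mg/L.
Minimum DO = 9.61 − 3.040 = 6.570 mg/L.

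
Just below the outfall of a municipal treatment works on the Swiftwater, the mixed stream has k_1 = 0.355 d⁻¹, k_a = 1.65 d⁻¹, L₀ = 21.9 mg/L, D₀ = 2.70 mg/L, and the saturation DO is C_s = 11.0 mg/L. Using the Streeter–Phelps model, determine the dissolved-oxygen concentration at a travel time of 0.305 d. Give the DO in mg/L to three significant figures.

DO ≈ 7.61 mg/L

k_1 L₀/(k_a−k_1) = 0.355×21.9/(1.65−0.355) = 7.774/1.295 = 6.003 mg/L.
e^(−k_1 t) = e^(−0.355×0.3050) = 0.8974; e^(−k_a t) = e^(−1.65×0.3050) = 0.6046.
D = 6.003 × (0.8974 − 0.6046) + 2.70 × 0.6046 = 1.758 + 1.632 = 3.390 mg/L.
DO = C_s − D = 11.0 − 3.390 = 7.610 mg/L.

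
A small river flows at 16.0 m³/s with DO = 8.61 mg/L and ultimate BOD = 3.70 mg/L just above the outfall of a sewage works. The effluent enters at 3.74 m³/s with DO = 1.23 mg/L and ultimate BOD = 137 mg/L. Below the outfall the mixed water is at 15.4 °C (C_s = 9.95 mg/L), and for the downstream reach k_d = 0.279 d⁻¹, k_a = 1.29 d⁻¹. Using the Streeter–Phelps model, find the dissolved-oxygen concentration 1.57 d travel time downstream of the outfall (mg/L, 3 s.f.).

Mixed DO = (16.0×8.61 + 3.74×1.23)/(16.0+3.74) = 142.4/19.74 = 7.212 mg/L.
Mixed L₀ = (16.0×3.70 + 3.74×137)/(19.74) = 571.6/19.74 = 28.96 mg/L.
Initial deficit D₀ = C_s − DO₀ = 9.95 − 7.212 = 2.738 mg/L.
D(1.57) = [0.279×28.96/(1.29−0.279)](e^(−0.279×1.57) − e^(−1.29×1.57)) + 2.738 e^(−1.29×1.57)
= 7.991 × (0.6453 − 0.1320) + 2.738 × 0.1320 = 4.463 mg/L.
DO = 9.95 − 4.463 = 5.487 mg/L.

DO ≈ 5.49 mg/L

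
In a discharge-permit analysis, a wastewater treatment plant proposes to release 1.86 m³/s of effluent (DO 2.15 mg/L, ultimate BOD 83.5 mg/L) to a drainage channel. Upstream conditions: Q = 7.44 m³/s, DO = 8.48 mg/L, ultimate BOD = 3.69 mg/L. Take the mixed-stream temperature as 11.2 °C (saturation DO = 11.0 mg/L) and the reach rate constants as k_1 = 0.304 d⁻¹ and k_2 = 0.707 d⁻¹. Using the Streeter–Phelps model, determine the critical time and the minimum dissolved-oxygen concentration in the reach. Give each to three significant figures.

t_c ≈ 1.36 d; minimum DO ≈ 5.42 mg/L

Mixed DO = (7.44×8.48 + 1.86×2.15)/(7.44+1.86) = 67.09/9.300 = 7.214 mg/L.
Mixed L₀ = (7.44×3.69 + 1.86×83.5)/(9.300) = 182.8/9.300 = 19.65 mg/L.
Initial deficit D₀ = C_s − DO₀ = 11.0 − 7.214 = 3.786 mg/L.
t_c = (1/0.4030) ln[(0.707/0.304)(1 − 3.786×0.4030/(0.304×19.65))] = 2.481 × ln(1.732) = 1.363 d.
D_c = (0.304/0.707) × 19.65 × e^(−0.304×1.363) = 0.4300 × 19.65 × 0.6609 = 5.584 mg/L.
Minimum DO = 11.0 − 5.584 = 5.416 mg/L.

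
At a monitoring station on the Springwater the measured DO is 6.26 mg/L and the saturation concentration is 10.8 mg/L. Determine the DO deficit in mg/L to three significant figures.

D = C_s − C = 10.8 − 6.26 = 4.54 mg/L.

D ≈ 4.54 mg/L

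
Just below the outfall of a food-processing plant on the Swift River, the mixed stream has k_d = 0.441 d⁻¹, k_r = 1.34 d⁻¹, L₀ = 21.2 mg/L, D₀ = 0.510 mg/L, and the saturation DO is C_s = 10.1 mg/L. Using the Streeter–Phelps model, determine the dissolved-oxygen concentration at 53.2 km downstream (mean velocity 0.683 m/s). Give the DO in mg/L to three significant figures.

DO ≈ 6.07 mg/L

Travel time t = x/v = 53.2 km / (0.683 m/s) = 53200 m / 0.683 m/s = 77890 s = 0.9015 d.
k_d L₀/(k_r−k_d) = 0.441×21.2/(1.34−0.441) = 9.349/0.8990 = 10.40 mg/L.
e^(−k_d t) = e^(−0.441×0.9015) = 0.6719; e^(−k_r t) = e^(−1.34×0.9015) = 0.2988.
D = 10.40 × (0.6719 − 0.2988) + 0.510 × 0.2988 = 3.881 + 0.1524 = 4.033 mg/L.
DO = C_s − D = 10.1 − 4.033 = 6.067 mg/L.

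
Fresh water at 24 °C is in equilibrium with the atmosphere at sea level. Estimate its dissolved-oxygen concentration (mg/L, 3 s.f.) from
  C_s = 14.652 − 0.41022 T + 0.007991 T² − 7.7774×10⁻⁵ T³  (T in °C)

C_s ≈ 8.33 mg/L

C_s = 14.652 − 0.41022×24 + 0.007991×24² − 7.7774×10⁻⁵×24³ = 8.334 mg/L.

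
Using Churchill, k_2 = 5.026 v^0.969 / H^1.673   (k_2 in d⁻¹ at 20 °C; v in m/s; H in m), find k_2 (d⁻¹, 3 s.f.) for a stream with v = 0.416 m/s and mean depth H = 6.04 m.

k_2 = 5.026 × 0.416^0.969 / 6.04^1.673 = 5.026 × 0.4275 / 20.26 = 0.1060 d⁻¹.

k_2 ≈ 0.106 d⁻¹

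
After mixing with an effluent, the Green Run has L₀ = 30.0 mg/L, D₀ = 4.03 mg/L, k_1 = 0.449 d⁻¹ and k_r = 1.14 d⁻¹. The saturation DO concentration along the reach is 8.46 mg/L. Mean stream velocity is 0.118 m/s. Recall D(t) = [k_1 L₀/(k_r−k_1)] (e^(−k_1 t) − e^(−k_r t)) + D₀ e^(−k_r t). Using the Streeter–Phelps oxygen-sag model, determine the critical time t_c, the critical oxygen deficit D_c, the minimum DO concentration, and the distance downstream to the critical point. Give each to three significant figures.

At the critical point dD/dt = 0, so k_1 L₀ e^(−k_1 t) = k_r D. Substituting D(t) from the Streeter–Phelps equation and solving for t gives
t_c = ln[(k_r/k_1)(1 − D₀(k_r−k_1)/(k_1 L₀))] / (k_r−k_1).
Here k_r−k_1 = 0.6910 d⁻¹ and 1 − D₀(k_r−k_1)/(k_1 L₀) = 1 − 4.03×0.6910/(0.449×30.0) = 0.7933, so
t_c = ln(2.539 × 0.7933) / 0.6910 = 0.7002 / 0.6910 = 1.013 d.
L(t_c) = L₀ e^(−k_1 t_c) = 30.0 × 0.6345 = 19.03 mg/L, and at the critical point k_r D_c = k_1 L, so D_c = (0.449/1.14) × 19.03 = 7.497 mg/L.
Minimum DO = C_s − D_c = 8.46 − 7.497 = 0.9631 mg/L.
x_c = v t_c = 0.118 m/s × 1.013 d × 86400 s/d = 10330 m ≈ 10.3 km.

t_c ≈ 1.01 d; D_c ≈ 7.50 mg/L; min DO ≈ 0.963 mg/L; x_c ≈ 10.3 km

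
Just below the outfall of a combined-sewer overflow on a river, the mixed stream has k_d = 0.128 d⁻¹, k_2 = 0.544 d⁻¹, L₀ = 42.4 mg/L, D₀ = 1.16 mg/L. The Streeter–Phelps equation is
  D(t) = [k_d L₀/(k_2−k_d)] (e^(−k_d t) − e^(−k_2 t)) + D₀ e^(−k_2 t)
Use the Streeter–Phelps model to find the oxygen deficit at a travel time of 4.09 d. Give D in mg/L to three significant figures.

k_d L₀/(k_2−k_d) = 0.128×42.4/(0.544−0.128) = 5.427/0.4160 = 13.05 mg/L.
e^(−k_d t) = e^(−0.128×4.090) = 0.5924; e^(−k_2 t) = e^(−0.544×4.090) = 0.1081.
D = 13.05 × (0.5924 − 0.1081) + 1.16 × 0.1081 = 6.319 + 0.1254 = 6.444 mg/L.

D ≈ 6.44 mg/L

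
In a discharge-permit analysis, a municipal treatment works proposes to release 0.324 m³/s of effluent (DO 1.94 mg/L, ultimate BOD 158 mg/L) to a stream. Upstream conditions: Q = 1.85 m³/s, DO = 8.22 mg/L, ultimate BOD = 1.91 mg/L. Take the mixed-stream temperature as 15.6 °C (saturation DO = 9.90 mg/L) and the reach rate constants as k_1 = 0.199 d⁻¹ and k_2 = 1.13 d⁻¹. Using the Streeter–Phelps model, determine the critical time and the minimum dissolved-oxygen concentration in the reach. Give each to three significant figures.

t_c ≈ 1.15 d; minimum DO ≈ 6.37 mg/L

Mixed DO = (1.85×8.22 + 0.324×1.94)/(1.85+0.324) = 15.84/2.174 = 7.284 mg/L.
Mixed L₀ = (1.85×1.91 + 0.324×158)/(2.174) = 54.73/2.174 = 25.17 mg/L.
Initial deficit D₀ = C_s − DO₀ = 9.90 − 7.284 = 2.616 mg/L.
t_c = (1/0.9310) ln[(1.13/0.199)(1 − 2.616×0.9310/(0.199×25.17))] = 1.074 × ln(2.918) = 1.150 d.
D_c = (0.199/1.13) × 25.17 × e^(−0.199×1.150) = 0.1761 × 25.17 × 0.7954 = 3.526 mg/L.
Minimum DO = 9.90 − 3.526 = 6.374 mg/L.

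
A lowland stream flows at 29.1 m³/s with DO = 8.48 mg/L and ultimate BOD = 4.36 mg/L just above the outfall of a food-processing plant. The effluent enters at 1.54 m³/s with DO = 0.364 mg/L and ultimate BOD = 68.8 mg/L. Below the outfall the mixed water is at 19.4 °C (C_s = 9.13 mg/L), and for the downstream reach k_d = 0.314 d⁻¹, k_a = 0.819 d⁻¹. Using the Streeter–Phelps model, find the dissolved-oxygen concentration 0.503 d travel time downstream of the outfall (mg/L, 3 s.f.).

Mixed DO = (29.1×8.48 + 1.54×0.364)/(29.1+1.54) = 247.3/30.64 = 8.072 mg/L.
Mixed L₀ = (29.1×4.36 + 1.54×68.8)/(30.64) = 232.8/30.64 = 7.599 mg/L.
Initial deficit D₀ = C_s − DO₀ = 9.13 − 8.072 = 1.058 mg/L.
D(0.503) = [0.314×7.599/(0.819−0.314)](e^(−0.314×0.503) − e^(−0.819×0.503)) + 1.058 e^(−0.819×0.503)
= 4.725 × (0.8539 − 0.6624) + 1.058 × 0.6624 = 1.606 mg/L.
DO = 9.13 − 1.606 = 7.524 mg/L.

DO ≈ 7.52 mg/L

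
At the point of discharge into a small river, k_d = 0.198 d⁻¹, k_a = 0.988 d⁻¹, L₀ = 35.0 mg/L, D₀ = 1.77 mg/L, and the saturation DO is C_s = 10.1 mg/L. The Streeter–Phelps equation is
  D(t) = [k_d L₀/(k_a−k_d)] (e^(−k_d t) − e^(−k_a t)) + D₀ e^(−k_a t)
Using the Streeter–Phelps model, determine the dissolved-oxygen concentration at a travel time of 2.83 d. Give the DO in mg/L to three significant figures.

k_d L₀/(k_a−k_d) = 0.198×35.0/(0.988−0.198) = 6.930/0.7900 = 8.772 mg/L.
e^(−k_d t) = e^(−0.198×2.830) = 0.5710; e^(−k_a t) = e^(−0.988×2.830) = 0.06105.
D = 8.772 × (0.5710 − 0.06105) + 1.77 × 0.06105 = 4.473 + 0.1081 = 4.582 mg/L.
DO = C_s − D = 10.1 − 4.582 = 5.518 mg/L.

DO ≈ 5.52 mg/L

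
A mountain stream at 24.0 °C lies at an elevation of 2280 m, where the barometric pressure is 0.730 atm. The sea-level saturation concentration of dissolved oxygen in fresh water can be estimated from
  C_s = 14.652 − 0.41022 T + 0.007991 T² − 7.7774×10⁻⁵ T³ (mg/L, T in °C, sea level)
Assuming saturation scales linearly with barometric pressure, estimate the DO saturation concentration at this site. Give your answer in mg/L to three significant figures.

C_s ≈ 6.08 mg/L

At sea level: C_s = 14.652 − 0.41022×24.0 + 0.007991×24.0² − 7.7774×10⁻⁵×24.0³ = 8.334 mg/L.
Pressure correction: C_s' = 8.334 × 0.730 = 6.084 mg/L.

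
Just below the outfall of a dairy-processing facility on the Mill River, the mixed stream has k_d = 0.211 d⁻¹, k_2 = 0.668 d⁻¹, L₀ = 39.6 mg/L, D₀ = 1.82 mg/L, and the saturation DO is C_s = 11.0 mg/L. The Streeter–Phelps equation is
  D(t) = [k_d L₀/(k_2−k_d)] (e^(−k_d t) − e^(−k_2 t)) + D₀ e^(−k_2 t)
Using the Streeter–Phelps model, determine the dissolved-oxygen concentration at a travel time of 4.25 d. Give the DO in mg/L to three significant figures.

k_d L₀/(k_2−k_d) = 0.211×39.6/(0.668−0.211) = 8.356/0.4570 = 18.28 mg/L.
e^(−k_d t) = e^(−0.211×4.250) = 0.4079; e^(−k_2 t) = e^(−0.668×4.250) = 0.05848.
D = 18.28 × (0.4079 − 0.05848) + 1.82 × 0.05848 = 6.388 + 0.1064 = 6.495 mg/L.
DO = C_s − D = 11.0 − 6.495 = 4.505 mg/L.

DO ≈ 4.51 mg/L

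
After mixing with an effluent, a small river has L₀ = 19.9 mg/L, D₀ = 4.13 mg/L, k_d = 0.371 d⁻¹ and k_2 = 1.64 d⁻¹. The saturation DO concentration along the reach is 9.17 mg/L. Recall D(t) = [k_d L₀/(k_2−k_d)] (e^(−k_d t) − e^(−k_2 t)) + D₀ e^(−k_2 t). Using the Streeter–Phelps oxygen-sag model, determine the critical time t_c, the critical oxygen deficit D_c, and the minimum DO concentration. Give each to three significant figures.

At the critical point dD/dt = 0, so k_d L₀ e^(−k_d t) = k_2 D. Substituting D(t) from the Streeter–Phelps equation and solving for t gives
t_c = ln[(k_2/k_d)(1 − D₀(k_2−k_d)/(k_d L₀))] / (k_2−k_d).
Here k_2−k_d = 1.269 d⁻¹ and 1 − D₀(k_2−k_d)/(k_d L₀) = 1 − 4.13×1.269/(0.371×19.9) = 0.2901, so
t_c = ln(4.420 × 0.2901) / 1.269 = 0.2488 / 1.269 = 0.1961 d.
L(t_c) = L₀ e^(−k_d t_c) = 19.9 × 0.9298 = 18.50 mg/L, and at the critical point k_2 D_c = k_d L, so D_c = (0.371/1.64) × 18.50 = 4.186 mg/L.
Minimum DO = C_s − D_c = 9.17 − 4.186 = 4.984 mg/L.

t_c ≈ 0.196 d; D_c ≈ 4.19 mg/L; min DO ≈ 4.98 mg/L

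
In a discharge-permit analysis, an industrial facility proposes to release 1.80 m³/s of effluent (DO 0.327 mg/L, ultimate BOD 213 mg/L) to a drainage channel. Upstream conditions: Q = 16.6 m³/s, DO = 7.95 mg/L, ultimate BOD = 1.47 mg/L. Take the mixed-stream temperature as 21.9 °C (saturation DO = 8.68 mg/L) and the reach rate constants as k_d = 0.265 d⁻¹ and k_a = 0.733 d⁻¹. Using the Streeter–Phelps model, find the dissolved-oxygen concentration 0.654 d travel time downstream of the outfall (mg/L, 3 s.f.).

Mixed DO = (16.6×7.95 + 1.80×0.327)/(16.6+1.80) = 132.6/18.40 = 7.204 mg/L.
Mixed L₀ = (16.6×1.47 + 1.80×213)/(18.40) = 407.8/18.40 = 22.16 mg/L.
Initial deficit D₀ = C_s − DO₀ = 8.68 − 7.204 = 1.476 mg/L.
D(0.654) = [0.265×22.16/(0.733−0.265)](e^(−0.265×0.654) − e^(−0.733×0.654)) + 1.476 e^(−0.733×0.654)
= 12.55 × (0.8409 − 0.6192) + 1.476 × 0.6192 = 3.696 mg/L.
DO = 8.68 − 3.696 = 4.984 mg/L.

DO ≈ 4.98 mg/L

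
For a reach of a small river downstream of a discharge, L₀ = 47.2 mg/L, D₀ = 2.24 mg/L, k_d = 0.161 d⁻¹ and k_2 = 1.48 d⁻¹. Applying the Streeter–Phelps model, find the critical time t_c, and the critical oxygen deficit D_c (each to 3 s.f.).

At the critical point dD/dt = 0, so k_d L₀ e^(−k_d t) = k_2 D. Substituting D(t) from the Streeter–Phelps equation and solving for t gives
t_c = ln[(k_2/k_d)(1 − D₀(k_2−k_d)/(k_d L₀))] / (k_2−k_d).
Here k_2−k_d = 1.319 d⁻¹ and 1 − D₀(k_2−k_d)/(k_d L₀) = 1 − 2.24×1.319/(0.161×47.2) = 0.6112, so
t_c = ln(9.193 × 0.6112) / 1.319 = 1.726 / 1.319 = 1.309 d.
D_c = (k_d/k_2) L₀ e^(−k_d t_c) = (0.161/1.48) × 47.2 × e^(−0.161×1.309) = 0.1088 × 47.2 × 0.8100 = 4.159 mg/L.

t_c ≈ 1.31 d; D_c ≈ 4.16 mg/L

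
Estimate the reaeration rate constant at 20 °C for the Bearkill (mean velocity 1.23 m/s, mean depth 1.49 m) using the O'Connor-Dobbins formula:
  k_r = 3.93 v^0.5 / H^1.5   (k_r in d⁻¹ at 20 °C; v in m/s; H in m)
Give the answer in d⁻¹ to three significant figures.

k_r = 3.93 × 1.23^0.5 / 1.49^1.5 = 3.93 × 1.109 / 1.819 = 2.396 d⁻¹.

k_r ≈ 2.40 d⁻¹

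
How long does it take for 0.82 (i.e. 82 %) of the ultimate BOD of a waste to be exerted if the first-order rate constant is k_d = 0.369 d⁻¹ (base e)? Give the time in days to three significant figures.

y/L₀ = 1 − e^(−k_d t) = 0.82 ⇒ e^(−k_d t) = 0.180
t = −ln(0.180) / 0.369 = 1.715 / 0.369 = 4.647 d.

t ≈ 4.65 d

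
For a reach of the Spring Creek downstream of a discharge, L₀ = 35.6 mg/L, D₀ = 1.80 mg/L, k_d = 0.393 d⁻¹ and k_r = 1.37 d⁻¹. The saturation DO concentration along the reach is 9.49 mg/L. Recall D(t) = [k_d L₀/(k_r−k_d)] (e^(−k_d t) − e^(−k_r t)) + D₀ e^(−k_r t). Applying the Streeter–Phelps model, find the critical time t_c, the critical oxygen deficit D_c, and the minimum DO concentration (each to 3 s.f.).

At the critical point dD/dt = 0, so k_d L₀ e^(−k_d t) = k_r D. Substituting D(t) from the Streeter–Phelps equation and solving for t gives
t_c = ln[(k_r/k_d)(1 − D₀(k_r−k_d)/(k_d L₀))] / (k_r−k_d).
Here k_r−k_d = 0.9770 d⁻¹ and 1 − D₀(k_r−k_d)/(k_d L₀) = 1 − 1.80×0.9770/(0.393×35.6) = 0.8743, so
t_c = ln(3.486 × 0.8743) / 0.9770 = 1.114 / 0.9770 = 1.141 d.
L(t_c) = L₀ e^(−k_d t_c) = 35.6 × 0.6387 = 22.74 mg/L, and at the critical point k_r D_c = k_d L, so D_c = (0.393/1.37) × 22.74 = 6.523 mg/L.
Minimum DO = C_s − D_c = 9.49 − 6.523 = 2.967 mg/L.

t_c ≈ 1.14 d; D_c ≈ 6.52 mg/L; min DO ≈ 2.97 mg/L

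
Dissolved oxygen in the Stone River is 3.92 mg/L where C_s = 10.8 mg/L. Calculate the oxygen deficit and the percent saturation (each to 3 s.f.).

D = C_s − C = 10.8 − 3.92 = 6.88 mg/L.
% saturation = 3.92/10.8 × 100 = 36.3 %.

D ≈ 6.88 mg/L; 36.3 % saturation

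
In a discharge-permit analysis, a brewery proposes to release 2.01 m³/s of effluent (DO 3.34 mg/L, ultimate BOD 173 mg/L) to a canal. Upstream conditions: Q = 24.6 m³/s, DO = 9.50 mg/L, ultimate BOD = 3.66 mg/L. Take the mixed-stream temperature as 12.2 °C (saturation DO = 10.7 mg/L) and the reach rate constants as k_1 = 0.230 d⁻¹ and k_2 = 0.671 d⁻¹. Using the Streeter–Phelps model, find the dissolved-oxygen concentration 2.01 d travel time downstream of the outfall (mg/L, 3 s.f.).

DO ≈ 7.09 mg/L

Mixed DO = (24.6×9.50 + 2.01×3.34)/(24.6+2.01) = 240.4/26.61 = 9.035 mg/L.
Mixed L₀ = (24.6×3.66 + 2.01×173)/(26.61) = 437.8/26.61 = 16.45 mg/L.
Initial deficit D₀ = C_s − DO₀ = 10.7 − 9.035 = 1.665 mg/L.
D(2.01) = [0.230×16.45/(0.671−0.230)](e^(−0.230×2.01) − e^(−0.671×2.01)) + 1.665 e^(−0.671×2.01)
= 8.580 × (0.6298 − 0.2596) + 1.665 × 0.2596 = 3.609 mg/L.
DO = 10.7 − 3.609 = 7.091 mg/L.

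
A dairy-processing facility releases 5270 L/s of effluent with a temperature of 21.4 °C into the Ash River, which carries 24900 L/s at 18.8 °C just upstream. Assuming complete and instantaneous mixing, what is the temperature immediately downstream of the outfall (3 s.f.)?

19.3 °C

Flow-weighted mixing: C = (Q_r C_r + Q_w C_w)/(Q_r + Q_w)
= (24900×18.8 + 5270×21.4)/(24900 + 5270) = 580900/30170 = 19.25 °C.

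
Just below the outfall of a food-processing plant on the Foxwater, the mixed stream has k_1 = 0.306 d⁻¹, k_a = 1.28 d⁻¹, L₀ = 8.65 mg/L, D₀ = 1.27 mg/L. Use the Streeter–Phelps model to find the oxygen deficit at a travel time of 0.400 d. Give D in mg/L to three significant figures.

k_1 L₀/(k_a−k_1) = 0.306×8.65/(1.28−0.306) = 2.647/0.9740 = 2.718 mg/L.
e^(−k_1 t) = e^(−0.306×0.4000) = 0.8848; e^(−k_a t) = e^(−1.28×0.4000) = 0.5993.
D = 2.718 × (0.8848 − 0.5993) + 1.27 × 0.5993 = 0.7759 + 0.7611 = 1.537 mg/L.

D ≈ 1.54 mg/L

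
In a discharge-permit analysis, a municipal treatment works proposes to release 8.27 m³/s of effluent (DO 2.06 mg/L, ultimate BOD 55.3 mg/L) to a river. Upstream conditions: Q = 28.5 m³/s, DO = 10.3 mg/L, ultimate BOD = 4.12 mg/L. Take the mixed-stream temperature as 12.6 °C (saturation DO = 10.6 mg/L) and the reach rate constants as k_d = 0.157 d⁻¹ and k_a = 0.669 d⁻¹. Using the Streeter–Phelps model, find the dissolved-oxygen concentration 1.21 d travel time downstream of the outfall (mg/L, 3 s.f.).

DO ≈ 7.81 mg/L

Mixed DO = (28.5×10.3 + 8.27×2.06)/(28.5+8.27) = 310.6/36.77 = 8.447 mg/L.
Mixed L₀ = (28.5×4.12 + 8.27×55.3)/(36.77) = 574.8/36.77 = 15.63 mg/L.
Initial deficit D₀ = C_s − DO₀ = 10.6 − 8.447 = 2.153 mg/L.
D(1.21) = [0.157×15.63/(0.669−0.157)](e^(−0.157×1.21) − e^(−0.669×1.21)) + 2.153 e^(−0.669×1.21)
= 4.793 × (0.8270 − 0.4451) + 2.153 × 0.4451 = 2.789 mg/L.
DO = 10.6 − 2.789 = 7.811 mg/L.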